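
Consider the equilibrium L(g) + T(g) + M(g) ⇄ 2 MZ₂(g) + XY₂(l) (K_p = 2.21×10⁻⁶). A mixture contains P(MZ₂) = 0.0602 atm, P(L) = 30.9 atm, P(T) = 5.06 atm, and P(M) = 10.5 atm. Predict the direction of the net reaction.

no net change (already at equilibrium)

(XY₂ is a pure liquid — omitted from Q_p.)
Q_p = P(MZ₂)² / (P(L)·P(T)·P(M)) = (0.0602)² / ((30.9)·(5.06)·(10.5)) = 2.21×10⁻⁶
Q_p = 2.21×10⁻⁶ = K_p, so the system is already at equilibrium.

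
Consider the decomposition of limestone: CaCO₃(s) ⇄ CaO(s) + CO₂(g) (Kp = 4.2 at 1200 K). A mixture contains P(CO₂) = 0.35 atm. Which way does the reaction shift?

in the forward direction

(CaCO₃, CaO are pure solids — omitted from Qp.)
Qp = P(CO₂) = 0.35
Qp = 0.35 < Kp = 4.2, so the forward reaction proceeds.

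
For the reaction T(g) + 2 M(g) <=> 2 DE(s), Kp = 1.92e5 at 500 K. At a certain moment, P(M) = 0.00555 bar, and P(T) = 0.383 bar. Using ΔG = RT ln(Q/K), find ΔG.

(DE is a pure solid — omitted from Qp.)
Qp = 1 / (P(T)·P(M)²) = 1 / ((0.383)·(0.00555)²) = 84800
ΔG = RT ln(Qp/Kp) = (8.314 J mol⁻¹ K⁻¹)(500 K) × ln(84800/1.92e5)
   = (4.157 kJ/mol)(-0.8172) = -3.40 kJ/mol
ΔG < 0, so the forward reaction is spontaneous (proceeds forward).

ΔG = -3.40 kJ/mol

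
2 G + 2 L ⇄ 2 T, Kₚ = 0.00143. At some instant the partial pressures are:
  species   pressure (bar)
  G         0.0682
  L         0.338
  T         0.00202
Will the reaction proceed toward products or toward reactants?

Qₚ = P(T)² / (P(G)²·P(L)²) = (0.00202)² / ((0.0682)²·(0.338)²) = 0.00768
Qₚ = 0.00768 > Kₚ = 0.00143, so the reverse reaction proceeds.

to the left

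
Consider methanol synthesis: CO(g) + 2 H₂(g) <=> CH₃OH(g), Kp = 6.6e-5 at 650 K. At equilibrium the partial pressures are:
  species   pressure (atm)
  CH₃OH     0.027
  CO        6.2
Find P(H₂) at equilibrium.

P(H₂) = 8.1 atm

At equilibrium, Kp = P(CH₃OH) / (P(CO)·P(H₂)²) = 6.6e-5.
(0.027) / ((6.2)·(P(H₂))²) = 6.6e-5
P(H₂)² = 66.0 ⇒ P(H₂) = 8.1 atm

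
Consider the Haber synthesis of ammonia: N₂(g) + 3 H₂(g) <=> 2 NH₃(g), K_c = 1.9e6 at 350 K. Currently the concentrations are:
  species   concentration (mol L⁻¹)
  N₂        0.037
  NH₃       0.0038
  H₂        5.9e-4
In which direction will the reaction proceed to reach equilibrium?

Q_c = [NH₃]² / ([N₂]·[H₂]³) = (0.0038)² / ((0.037)·(5.9e-4)³) = 1.9e6
Q_c = 1.9e6 = K_c, so the system is already at equilibrium.

no net change (already at equilibrium)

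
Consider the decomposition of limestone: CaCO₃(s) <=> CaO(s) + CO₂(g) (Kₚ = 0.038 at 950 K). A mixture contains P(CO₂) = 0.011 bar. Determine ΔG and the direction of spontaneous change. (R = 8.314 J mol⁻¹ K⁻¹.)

ΔG = -9.79 kJ/mol; the forward reaction is spontaneous

(CaCO₃, CaO are pure solids — omitted from Qₚ.)
Qₚ = P(CO₂) = 0.0110
ΔG = RT ln(Qₚ/Kₚ) = (8.314 J mol⁻¹ K⁻¹)(950 K) × ln(0.0110/0.038)
   = (7.898 kJ/mol)(-1.240) = -9.79 kJ/mol
ΔG < 0, so the forward reaction is spontaneous (proceeds forward).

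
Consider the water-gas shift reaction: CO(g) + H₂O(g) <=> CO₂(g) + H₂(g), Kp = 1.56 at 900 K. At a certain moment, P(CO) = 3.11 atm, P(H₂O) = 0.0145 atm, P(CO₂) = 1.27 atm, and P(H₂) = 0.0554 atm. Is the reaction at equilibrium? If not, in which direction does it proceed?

at equilibrium

Qp = P(CO₂)·P(H₂) / (P(CO)·P(H₂O)) = (1.27)·(0.0554) / ((3.11)·(0.0145)) = 1.56
Qp = 1.56 = Kp, so the system is already at equilibrium.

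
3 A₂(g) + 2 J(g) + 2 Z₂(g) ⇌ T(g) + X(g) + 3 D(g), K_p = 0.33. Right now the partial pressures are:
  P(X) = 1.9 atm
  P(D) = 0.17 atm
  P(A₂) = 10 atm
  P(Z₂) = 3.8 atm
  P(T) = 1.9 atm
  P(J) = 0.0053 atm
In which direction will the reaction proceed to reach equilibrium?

Q_p = P(T)·P(X)·P(D)³ / (P(A₂)³·P(J)²·P(Z₂)²) = (1.9)·(1.9)·(0.17)³ / ((10)³·(0.0053)²·(3.8)²) = 0.044
Q_p = 0.044 < K_p = 0.33, so the forward reaction proceeds.

in the forward direction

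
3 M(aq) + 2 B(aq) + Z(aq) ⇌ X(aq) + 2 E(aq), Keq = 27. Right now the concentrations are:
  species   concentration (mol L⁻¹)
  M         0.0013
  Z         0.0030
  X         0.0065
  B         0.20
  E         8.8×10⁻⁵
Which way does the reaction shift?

Q = [X]·[E]² / ([M]³·[B]²·[Z]) = (0.0065)·(8.8×10⁻⁵)² / ((0.0013)³·(0.20)²·(0.0030)) = 190
Q = 190 > Keq = 27, so the reverse reaction proceeds.

toward reactants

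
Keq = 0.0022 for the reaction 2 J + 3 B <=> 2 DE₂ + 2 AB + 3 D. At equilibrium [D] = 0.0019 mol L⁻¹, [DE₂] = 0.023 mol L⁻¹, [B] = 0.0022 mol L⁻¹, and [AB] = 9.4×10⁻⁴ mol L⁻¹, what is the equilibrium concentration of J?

At equilibrium, Keq = [DE₂]²·[AB]²·[D]³ / ([J]²·[B]³) = 0.0022.
(0.023)²·(9.4×10⁻⁴)²·(0.0019)³ / (([J])²·(0.0022)³) = 0.0022
[J]² = 1.37×10⁻⁷ ⇒ [J] = 3.7×10⁻⁴ mol L⁻¹

[J] = 3.7×10⁻⁴ mol L⁻¹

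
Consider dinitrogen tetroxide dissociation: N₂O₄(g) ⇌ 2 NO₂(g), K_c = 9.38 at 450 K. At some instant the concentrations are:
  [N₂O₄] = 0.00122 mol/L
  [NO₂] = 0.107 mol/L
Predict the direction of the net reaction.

neither direction; the system is at equilibrium

Q_c = [NO₂]² / [N₂O₄] = (0.107)² / (0.00122) = 9.38
Q_c = 9.38 = K_c, so the system is already at equilibrium.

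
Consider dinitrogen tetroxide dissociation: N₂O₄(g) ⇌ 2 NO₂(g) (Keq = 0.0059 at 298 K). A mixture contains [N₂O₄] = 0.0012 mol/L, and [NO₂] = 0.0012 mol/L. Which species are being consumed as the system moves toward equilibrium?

Q = [NO₂]² / [N₂O₄] = (0.0012)² / (0.0012) = 0.0012
Q = 0.0012 < Keq = 0.0059: net forward reaction.

N₂O₄ (reactants)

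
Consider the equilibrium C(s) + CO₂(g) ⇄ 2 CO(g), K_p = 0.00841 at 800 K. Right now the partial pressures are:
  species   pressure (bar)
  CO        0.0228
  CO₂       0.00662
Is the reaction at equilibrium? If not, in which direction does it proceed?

(C is a pure solid — omitted from Q_p.)
Q_p = P(CO)² / P(CO₂) = (0.0228)² / (0.00662) = 0.0785
Q_p = 0.0785 > K_p = 0.00841, so the reverse reaction proceeds.

reverse (toward reactants)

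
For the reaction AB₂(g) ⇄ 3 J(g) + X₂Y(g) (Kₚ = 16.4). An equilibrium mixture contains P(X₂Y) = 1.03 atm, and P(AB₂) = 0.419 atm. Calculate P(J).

At equilibrium, Kₚ = P(J)³·P(X₂Y) / P(AB₂) = 16.4.
(P(J))³·(1.03) / (0.419) = 16.4
P(J)³ = 6.67 ⇒ P(J) = 1.88 atm

P(J) = 1.88 atm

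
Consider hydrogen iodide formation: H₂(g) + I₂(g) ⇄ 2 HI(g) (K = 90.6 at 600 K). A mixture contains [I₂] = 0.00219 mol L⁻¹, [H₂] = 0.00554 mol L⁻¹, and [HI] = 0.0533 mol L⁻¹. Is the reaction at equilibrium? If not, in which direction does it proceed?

Q = [HI]² / ([H₂]·[I₂]) = (0.0533)² / ((0.00554)·(0.00219)) = 234
Q = 234 > K = 90.6, so the reverse reaction proceeds.

toward reactants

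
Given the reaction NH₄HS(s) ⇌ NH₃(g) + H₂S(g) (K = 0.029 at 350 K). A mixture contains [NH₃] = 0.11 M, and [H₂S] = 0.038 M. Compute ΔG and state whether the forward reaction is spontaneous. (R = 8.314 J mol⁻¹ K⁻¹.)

(NH₄HS is a pure solid — omitted from Q.)
Q = [NH₃]·[H₂S] = (0.11)·(0.038) = 0.00418
ΔG = RT ln(Q/K) = (8.314 J mol⁻¹ K⁻¹)(350 K) × ln(0.00418/0.029)
   = (2.910 kJ/mol)(-1.937) = -5.64 kJ/mol
ΔG < 0, so the forward reaction is spontaneous (proceeds forward).

ΔG = -5.64 kJ/mol; the forward reaction is spontaneous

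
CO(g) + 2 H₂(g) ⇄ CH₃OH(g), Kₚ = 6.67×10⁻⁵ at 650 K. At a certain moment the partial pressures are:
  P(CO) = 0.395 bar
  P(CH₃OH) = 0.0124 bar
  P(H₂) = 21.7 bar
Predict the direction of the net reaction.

no net change (already at equilibrium)

Qₚ = P(CH₃OH) / (P(CO)·P(H₂)²) = (0.0124) / ((0.395)·(21.7)²) = 6.67×10⁻⁵
Qₚ = 6.67×10⁻⁵ = Kₚ, so the system is already at equilibrium.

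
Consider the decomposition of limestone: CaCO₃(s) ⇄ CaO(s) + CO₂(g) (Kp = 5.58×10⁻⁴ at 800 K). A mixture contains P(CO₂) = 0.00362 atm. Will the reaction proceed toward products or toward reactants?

(CaCO₃, CaO are pure solids — omitted from Qp.)
Qp = P(CO₂) = 0.00362
Qp = 0.00362 > Kp = 5.58×10⁻⁴, so the reverse reaction proceeds.

reverse (toward reactants)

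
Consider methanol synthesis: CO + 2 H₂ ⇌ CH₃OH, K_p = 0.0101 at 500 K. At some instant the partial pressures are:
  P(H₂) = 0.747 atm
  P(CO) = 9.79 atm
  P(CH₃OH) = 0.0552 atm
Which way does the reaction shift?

no net change (already at equilibrium)

Q_p = P(CH₃OH) / (P(CO)·P(H₂)²) = (0.0552) / ((9.79)·(0.747)²) = 0.0101
Q_p = 0.0101 = K_p, so the system is already at equilibrium.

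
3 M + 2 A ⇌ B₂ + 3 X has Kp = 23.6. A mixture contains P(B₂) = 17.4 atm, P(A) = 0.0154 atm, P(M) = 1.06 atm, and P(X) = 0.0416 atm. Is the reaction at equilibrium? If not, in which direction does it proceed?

forward (toward products)

Qp = P(B₂)·P(X)³ / (P(M)³·P(A)²) = (17.4)·(0.0416)³ / ((1.06)³·(0.0154)²) = 4.43
Qp = 4.43 < Kp = 23.6, so the forward reaction proceeds.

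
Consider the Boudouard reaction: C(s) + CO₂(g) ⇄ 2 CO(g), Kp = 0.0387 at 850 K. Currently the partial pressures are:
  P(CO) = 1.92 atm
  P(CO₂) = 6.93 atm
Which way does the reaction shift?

to the left

(C is a pure solid — omitted from Qp.)
Qp = P(CO)² / P(CO₂) = (1.92)² / (6.93) = 0.532
Qp = 0.532 > Kp = 0.0387, so the reverse reaction proceeds.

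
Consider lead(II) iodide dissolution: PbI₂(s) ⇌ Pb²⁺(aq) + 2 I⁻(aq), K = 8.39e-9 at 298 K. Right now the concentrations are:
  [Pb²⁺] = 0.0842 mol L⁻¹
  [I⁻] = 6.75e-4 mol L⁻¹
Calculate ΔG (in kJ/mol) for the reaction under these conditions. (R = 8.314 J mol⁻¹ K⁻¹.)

ΔG = 3.77 kJ/mol

(PbI₂ is a pure solid — omitted from Q.)
Q = [Pb²⁺]·[I⁻]² = (0.0842)·(6.75e-4)² = 3.84e-8
ΔG = RT ln(Q/K) = (8.314 J mol⁻¹ K⁻¹)(298 K) × ln(3.84e-8/8.39e-9)
   = (2.478 kJ/mol)(1.521) = 3.77 kJ/mol
ΔG > 0, so the forward reaction is non-spontaneous (proceeds in reverse).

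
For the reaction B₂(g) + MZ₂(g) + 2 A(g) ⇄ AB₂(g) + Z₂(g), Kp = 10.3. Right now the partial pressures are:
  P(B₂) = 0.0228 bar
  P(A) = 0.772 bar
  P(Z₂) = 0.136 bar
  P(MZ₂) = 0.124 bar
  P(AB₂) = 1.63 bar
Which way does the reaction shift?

toward reactants

Qp = P(AB₂)·P(Z₂) / (P(B₂)·P(MZ₂)·P(A)²) = (1.63)·(0.136) / ((0.0228)·(0.124)·(0.772)²) = 132
Qp = 132 > Kp = 10.3, so the reverse reaction proceeds.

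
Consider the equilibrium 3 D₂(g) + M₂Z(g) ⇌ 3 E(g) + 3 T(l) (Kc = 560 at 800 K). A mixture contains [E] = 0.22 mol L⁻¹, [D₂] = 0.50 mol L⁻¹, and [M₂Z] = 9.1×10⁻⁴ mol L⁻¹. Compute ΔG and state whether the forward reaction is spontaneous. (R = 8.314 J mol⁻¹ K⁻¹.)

(T is a pure liquid — omitted from Qc.)
Qc = [E]³ / ([D₂]³·[M₂Z]) = (0.22)³ / ((0.50)³·(9.1×10⁻⁴)) = 93.6
ΔG = RT ln(Qc/Kc) = (8.314 J mol⁻¹ K⁻¹)(800 K) × ln(93.6/560)
   = (6.651 kJ/mol)(-1.789) = -11.9 kJ/mol
ΔG < 0, so the forward reaction is spontaneous (proceeds forward).

ΔG = -11.9 kJ/mol; the forward reaction is spontaneous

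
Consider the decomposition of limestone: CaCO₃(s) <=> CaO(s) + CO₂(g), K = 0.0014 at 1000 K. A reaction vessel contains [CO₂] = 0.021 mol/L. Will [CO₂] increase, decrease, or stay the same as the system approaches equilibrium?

(CaCO₃, CaO are pure solids — omitted from Q.)
Q = [CO₂] = 0.021
Q = 0.021 > K = 0.0014: net reverse reaction.
CO₂ is a product, so it decreases.

decrease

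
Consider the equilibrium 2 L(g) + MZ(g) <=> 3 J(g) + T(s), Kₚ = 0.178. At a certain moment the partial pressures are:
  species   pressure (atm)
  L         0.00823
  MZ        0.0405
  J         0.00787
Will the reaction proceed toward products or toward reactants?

at equilibrium

(T is a pure solid — omitted from Qₚ.)
Qₚ = P(J)³ / (P(L)²·P(MZ)) = (0.00787)³ / ((0.00823)²·(0.0405)) = 0.178
Qₚ = 0.178 = Kₚ, so the system is already at equilibrium.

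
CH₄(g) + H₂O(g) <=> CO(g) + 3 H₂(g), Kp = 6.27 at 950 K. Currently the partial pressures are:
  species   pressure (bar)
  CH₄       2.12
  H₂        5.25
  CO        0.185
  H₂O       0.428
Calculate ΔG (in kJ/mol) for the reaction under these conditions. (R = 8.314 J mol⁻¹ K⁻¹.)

Qp = P(CO)·P(H₂)³ / (P(CH₄)·P(H₂O)) = (0.185)·(5.25)³ / ((2.12)·(0.428)) = 29.5
ΔG = RT ln(Qp/Kp) = (8.314 J mol⁻¹ K⁻¹)(950 K) × ln(29.5/6.27)
   = (7.898 kJ/mol)(1.549) = 12.2 kJ/mol
ΔG > 0, so the forward reaction is non-spontaneous (proceeds in reverse).

ΔG = 12.2 kJ/mol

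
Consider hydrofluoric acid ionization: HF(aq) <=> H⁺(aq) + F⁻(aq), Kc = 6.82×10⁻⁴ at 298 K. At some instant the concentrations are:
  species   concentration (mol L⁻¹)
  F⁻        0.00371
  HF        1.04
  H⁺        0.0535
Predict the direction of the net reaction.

to the right

Qc = [H⁺]·[F⁻] / [HF] = (0.0535)·(0.00371) / (1.04) = 1.91×10⁻⁴
Qc = 1.91×10⁻⁴ < Kc = 6.82×10⁻⁴, so the forward reaction proceeds.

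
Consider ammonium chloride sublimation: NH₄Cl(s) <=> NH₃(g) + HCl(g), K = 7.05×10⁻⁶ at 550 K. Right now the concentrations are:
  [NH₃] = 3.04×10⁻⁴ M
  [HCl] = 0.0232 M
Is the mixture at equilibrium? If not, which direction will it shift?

(NH₄Cl is a pure solid — omitted from Q.)
Q = [NH₃]·[HCl] = (3.04×10⁻⁴)·(0.0232) = 7.05×10⁻⁶
Q = 7.05×10⁻⁶ = K; the system is at equilibrium.

yes, at equilibrium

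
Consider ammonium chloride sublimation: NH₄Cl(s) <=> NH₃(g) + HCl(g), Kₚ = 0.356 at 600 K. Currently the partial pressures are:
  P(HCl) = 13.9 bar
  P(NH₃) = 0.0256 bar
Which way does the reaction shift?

(NH₄Cl is a pure solid — omitted from Qₚ.)
Qₚ = P(NH₃)·P(HCl) = (0.0256)·(13.9) = 0.356
Qₚ = 0.356 = Kₚ, so the system is already at equilibrium.

no net change (already at equilibrium)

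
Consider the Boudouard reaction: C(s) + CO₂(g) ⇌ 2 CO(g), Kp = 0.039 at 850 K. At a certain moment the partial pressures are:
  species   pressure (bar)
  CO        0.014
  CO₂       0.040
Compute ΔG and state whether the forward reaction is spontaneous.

(C is a pure solid — omitted from Qp.)
Qp = P(CO)² / P(CO₂) = (0.014)² / (0.040) = 0.00490
ΔG = RT ln(Qp/Kp) = (8.314 J mol⁻¹ K⁻¹)(850 K) × ln(0.00490/0.039)
   = (7.067 kJ/mol)(-2.074) = -14.7 kJ/mol
ΔG < 0, so the forward reaction is spontaneous (proceeds forward).

ΔG = -14.7 kJ/mol; the forward reaction is spontaneous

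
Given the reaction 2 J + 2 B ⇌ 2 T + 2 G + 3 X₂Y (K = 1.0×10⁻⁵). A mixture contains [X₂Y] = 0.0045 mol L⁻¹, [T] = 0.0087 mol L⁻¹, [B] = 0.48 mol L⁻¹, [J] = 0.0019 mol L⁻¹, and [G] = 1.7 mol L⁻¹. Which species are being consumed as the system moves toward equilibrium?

Q = [T]²·[G]²·[X₂Y]³ / ([J]²·[B]²) = (0.0087)²·(1.7)²·(0.0045)³ / ((0.0019)²·(0.48)²) = 2.4×10⁻⁵
Q = 2.4×10⁻⁵ > K = 1.0×10⁻⁵: net reverse reaction.

T, G, X₂Y (products)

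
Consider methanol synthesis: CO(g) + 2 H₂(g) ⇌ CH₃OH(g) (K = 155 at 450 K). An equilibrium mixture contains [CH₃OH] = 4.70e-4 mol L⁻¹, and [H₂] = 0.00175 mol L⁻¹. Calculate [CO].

At equilibrium, K = [CH₃OH] / ([CO]·[H₂]²) = 155.
(4.70e-4) / (([CO])·(0.00175)²) = 155
[CO] = 0.990 mol L⁻¹

[CO] = 0.990 mol L⁻¹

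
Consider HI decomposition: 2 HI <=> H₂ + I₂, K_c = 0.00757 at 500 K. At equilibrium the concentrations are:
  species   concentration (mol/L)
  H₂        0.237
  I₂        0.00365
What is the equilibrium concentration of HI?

[HI] = 0.338 mol/L

At equilibrium, K_c = [H₂]·[I₂] / [HI]² = 0.00757.
(0.237)·(0.00365) / ([HI])² = 0.00757
[HI]² = 0.114 ⇒ [HI] = 0.338 mol/L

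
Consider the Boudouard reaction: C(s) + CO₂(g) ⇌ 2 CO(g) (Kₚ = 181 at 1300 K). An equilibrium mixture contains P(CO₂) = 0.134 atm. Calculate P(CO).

P(CO) = 4.92 atm

(C is a pure solid — omitted from Kₚ.)
At equilibrium, Kₚ = P(CO)² / P(CO₂) = 181.
(P(CO))² / (0.134) = 181
P(CO)² = 24.3 ⇒ P(CO) = 4.92 atm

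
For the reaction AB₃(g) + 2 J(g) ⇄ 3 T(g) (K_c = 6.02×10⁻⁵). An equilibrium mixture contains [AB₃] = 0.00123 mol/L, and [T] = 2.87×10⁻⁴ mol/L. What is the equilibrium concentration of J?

[J] = 0.0179 mol/L

At equilibrium, K_c = [T]³ / ([AB₃]·[J]²) = 6.02×10⁻⁵.
(2.87×10⁻⁴)³ / ((0.00123)·([J])²) = 6.02×10⁻⁵
[J]² = 3.19×10⁻⁴ ⇒ [J] = 0.0179 mol/L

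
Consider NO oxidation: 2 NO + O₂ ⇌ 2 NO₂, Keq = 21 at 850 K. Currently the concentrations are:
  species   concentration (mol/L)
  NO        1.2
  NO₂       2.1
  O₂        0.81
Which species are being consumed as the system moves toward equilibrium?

NO, O₂ (reactants)

Q = [NO₂]² / ([NO]²·[O₂]) = (2.1)² / ((1.2)²·(0.81)) = 3.8
Q = 3.8 < Keq = 21: net forward reaction.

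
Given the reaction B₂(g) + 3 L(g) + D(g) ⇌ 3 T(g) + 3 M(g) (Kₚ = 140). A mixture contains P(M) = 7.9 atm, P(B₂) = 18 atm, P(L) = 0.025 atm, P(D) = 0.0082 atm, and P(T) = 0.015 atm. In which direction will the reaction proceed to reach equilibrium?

Qₚ = P(T)³·P(M)³ / (P(B₂)·P(L)³·P(D)) = (0.015)³·(7.9)³ / ((18)·(0.025)³·(0.0082)) = 720
Qₚ = 720 > Kₚ = 140, so the reverse reaction proceeds.

in the reverse direction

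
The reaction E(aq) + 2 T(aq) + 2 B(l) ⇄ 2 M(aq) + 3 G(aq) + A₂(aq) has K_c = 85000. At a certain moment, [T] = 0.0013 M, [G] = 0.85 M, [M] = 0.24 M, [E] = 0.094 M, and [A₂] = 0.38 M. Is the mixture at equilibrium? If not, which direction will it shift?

yes, at equilibrium

(B is a pure liquid — omitted from Q_c.)
Q_c = [M]²·[G]³·[A₂] / ([E]·[T]²) = (0.24)²·(0.85)³·(0.38) / ((0.094)·(0.0013)²) = 85000
Q_c = 85000 = K_c; the system is at equilibrium.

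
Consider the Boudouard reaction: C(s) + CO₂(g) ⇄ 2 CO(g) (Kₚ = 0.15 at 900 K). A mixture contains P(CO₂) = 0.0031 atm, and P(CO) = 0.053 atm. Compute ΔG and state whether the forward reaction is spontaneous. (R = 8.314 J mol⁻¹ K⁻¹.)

(C is a pure solid — omitted from Qₚ.)
Qₚ = P(CO)² / P(CO₂) = (0.053)² / (0.0031) = 0.906
ΔG = RT ln(Qₚ/Kₚ) = (8.314 J mol⁻¹ K⁻¹)(900 K) × ln(0.906/0.15)
   = (7.483 kJ/mol)(1.798) = 13.5 kJ/mol
ΔG > 0, so the forward reaction is non-spontaneous (proceeds in reverse).

ΔG = 13.5 kJ/mol; the forward reaction is non-spontaneous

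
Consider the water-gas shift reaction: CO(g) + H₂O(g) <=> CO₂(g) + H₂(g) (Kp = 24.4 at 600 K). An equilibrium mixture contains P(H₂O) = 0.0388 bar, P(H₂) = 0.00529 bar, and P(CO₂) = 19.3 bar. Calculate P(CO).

At equilibrium, Kp = P(CO₂)·P(H₂) / (P(CO)·P(H₂O)) = 24.4.
(19.3)·(0.00529) / ((P(CO))·(0.0388)) = 24.4
P(CO) = 0.108 bar

P(CO) = 0.108 bar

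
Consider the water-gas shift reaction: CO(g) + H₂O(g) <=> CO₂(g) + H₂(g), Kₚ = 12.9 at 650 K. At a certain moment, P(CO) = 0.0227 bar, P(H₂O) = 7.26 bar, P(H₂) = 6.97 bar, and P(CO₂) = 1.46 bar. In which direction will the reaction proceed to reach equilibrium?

Qₚ = P(CO₂)·P(H₂) / (P(CO)·P(H₂O)) = (1.46)·(6.97) / ((0.0227)·(7.26)) = 61.7
Qₚ = 61.7 > Kₚ = 12.9, so the reverse reaction proceeds.

to the left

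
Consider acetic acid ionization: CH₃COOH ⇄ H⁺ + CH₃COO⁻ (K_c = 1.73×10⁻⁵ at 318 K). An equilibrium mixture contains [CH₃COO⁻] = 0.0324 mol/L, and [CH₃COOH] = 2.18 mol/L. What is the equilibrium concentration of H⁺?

At equilibrium, K_c = [H⁺]·[CH₃COO⁻] / [CH₃COOH] = 1.73×10⁻⁵.
([H⁺])·(0.0324) / (2.18) = 1.73×10⁻⁵
[H⁺] = 0.00116 mol/L

[H⁺] = 0.00116 mol/L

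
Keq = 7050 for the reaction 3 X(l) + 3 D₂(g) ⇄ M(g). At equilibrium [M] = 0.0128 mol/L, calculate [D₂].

(X is a pure liquid — omitted from Keq.)
At equilibrium, Keq = [M] / [D₂]³ = 7050.
(0.0128) / ([D₂])³ = 7050
[D₂]³ = 1.82e-6 ⇒ [D₂] = 0.0122 mol/L

[D₂] = 0.0122 mol/L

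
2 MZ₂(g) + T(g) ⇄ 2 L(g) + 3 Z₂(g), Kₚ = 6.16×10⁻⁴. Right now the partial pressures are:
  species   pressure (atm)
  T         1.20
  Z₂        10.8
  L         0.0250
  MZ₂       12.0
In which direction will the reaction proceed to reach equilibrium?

toward reactants

Qₚ = P(L)²·P(Z₂)³ / (P(MZ₂)²·P(T)) = (0.0250)²·(10.8)³ / ((12.0)²·(1.20)) = 0.00456
Qₚ = 0.00456 > Kₚ = 6.16×10⁻⁴, so the reverse reaction proceeds.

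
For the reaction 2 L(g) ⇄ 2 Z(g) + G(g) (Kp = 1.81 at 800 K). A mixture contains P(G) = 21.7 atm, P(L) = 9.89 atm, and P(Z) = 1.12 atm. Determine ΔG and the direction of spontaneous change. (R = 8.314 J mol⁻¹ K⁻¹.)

Qp = P(Z)²·P(G) / P(L)² = (1.12)²·(21.7) / (9.89)² = 0.278
ΔG = RT ln(Qp/Kp) = (8.314 J mol⁻¹ K⁻¹)(800 K) × ln(0.278/1.81)
   = (6.651 kJ/mol)(-1.873) = -12.5 kJ/mol
ΔG < 0, so the forward reaction is spontaneous (proceeds forward).

ΔG = -12.5 kJ/mol; the forward reaction is spontaneous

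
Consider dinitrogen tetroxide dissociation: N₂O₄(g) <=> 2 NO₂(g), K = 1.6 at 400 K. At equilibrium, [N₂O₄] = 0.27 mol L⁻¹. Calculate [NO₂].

At equilibrium, K = [NO₂]² / [N₂O₄] = 1.6.
([NO₂])² / (0.27) = 1.6
[NO₂]² = 0.432 ⇒ [NO₂] = 0.66 mol L⁻¹

[NO₂] = 0.66 mol L⁻¹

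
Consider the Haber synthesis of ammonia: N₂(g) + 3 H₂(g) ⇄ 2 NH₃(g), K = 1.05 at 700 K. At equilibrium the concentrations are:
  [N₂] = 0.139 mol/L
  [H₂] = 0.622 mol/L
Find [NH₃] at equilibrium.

[NH₃] = 0.187 mol/L

At equilibrium, K = [NH₃]² / ([N₂]·[H₂]³) = 1.05.
([NH₃])² / ((0.139)·(0.622)³) = 1.05
[NH₃]² = 0.0351 ⇒ [NH₃] = 0.187 mol/L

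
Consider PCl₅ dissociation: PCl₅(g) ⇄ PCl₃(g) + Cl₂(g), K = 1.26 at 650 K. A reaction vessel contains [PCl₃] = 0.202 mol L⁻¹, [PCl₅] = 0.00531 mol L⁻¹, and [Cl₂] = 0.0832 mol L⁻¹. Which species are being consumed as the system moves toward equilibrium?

Q = [PCl₃]·[Cl₂] / [PCl₅] = (0.202)·(0.0832) / (0.00531) = 3.17
Q = 3.17 > K = 1.26: net reverse reaction.

PCl₃, Cl₂ (products)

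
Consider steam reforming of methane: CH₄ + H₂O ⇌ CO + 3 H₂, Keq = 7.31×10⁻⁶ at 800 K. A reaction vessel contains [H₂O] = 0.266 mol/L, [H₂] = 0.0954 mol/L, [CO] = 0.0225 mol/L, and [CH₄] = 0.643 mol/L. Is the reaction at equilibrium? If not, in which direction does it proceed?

toward reactants

Q = [CO]·[H₂]³ / ([CH₄]·[H₂O]) = (0.0225)·(0.0954)³ / ((0.643)·(0.266)) = 1.14×10⁻⁴
Q = 1.14×10⁻⁴ > Keq = 7.31×10⁻⁶, so the reverse reaction proceeds.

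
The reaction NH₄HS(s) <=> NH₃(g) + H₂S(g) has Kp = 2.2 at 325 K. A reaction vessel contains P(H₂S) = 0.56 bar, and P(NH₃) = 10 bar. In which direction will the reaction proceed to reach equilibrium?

(NH₄HS is a pure solid — omitted from Qp.)
Qp = P(NH₃)·P(H₂S) = (10)·(0.56) = 5.6
Qp = 5.6 > Kp = 2.2, so the reverse reaction proceeds.

toward reactants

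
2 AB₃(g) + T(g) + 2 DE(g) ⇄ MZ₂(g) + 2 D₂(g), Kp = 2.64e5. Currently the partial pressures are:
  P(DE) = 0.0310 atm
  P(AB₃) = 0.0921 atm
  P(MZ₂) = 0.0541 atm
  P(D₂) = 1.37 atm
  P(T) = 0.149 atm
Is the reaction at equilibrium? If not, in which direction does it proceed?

toward products

Qp = P(MZ₂)·P(D₂)² / (P(AB₃)²·P(T)·P(DE)²) = (0.0541)·(1.37)² / ((0.0921)²·(0.149)·(0.0310)²) = 83600
Qp = 83600 < Kp = 2.64e5, so the forward reaction proceeds.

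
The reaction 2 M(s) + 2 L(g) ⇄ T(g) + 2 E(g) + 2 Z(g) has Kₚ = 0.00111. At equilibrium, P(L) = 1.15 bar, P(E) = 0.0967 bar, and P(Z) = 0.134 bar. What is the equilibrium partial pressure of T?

P(T) = 8.74 bar

(M is a pure solid — omitted from Kₚ.)
At equilibrium, Kₚ = P(T)·P(E)²·P(Z)² / P(L)² = 0.00111.
(P(T))·(0.0967)²·(0.134)² / (1.15)² = 0.00111
P(T) = 8.74 bar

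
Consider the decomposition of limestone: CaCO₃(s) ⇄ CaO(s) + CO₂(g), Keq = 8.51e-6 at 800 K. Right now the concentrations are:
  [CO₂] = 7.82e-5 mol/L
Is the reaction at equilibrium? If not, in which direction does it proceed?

(CaCO₃, CaO are pure solids — omitted from Q.)
Q = [CO₂] = 7.82e-5
Q = 7.82e-5 > Keq = 8.51e-6, so the reverse reaction proceeds.

reverse (toward reactants)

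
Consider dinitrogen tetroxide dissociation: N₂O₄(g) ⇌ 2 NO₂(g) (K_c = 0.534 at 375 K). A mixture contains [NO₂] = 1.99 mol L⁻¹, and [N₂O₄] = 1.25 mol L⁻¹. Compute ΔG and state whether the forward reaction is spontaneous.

ΔG = 5.55 kJ/mol; the forward reaction is non-spontaneous

Q_c = [NO₂]² / [N₂O₄] = (1.99)² / (1.25) = 3.17
ΔG = RT ln(Q_c/K_c) = (8.314 J mol⁻¹ K⁻¹)(375 K) × ln(3.17/0.534)
   = (3.118 kJ/mol)(1.781) = 5.55 kJ/mol
ΔG > 0, so the forward reaction is non-spontaneous (proceeds in reverse).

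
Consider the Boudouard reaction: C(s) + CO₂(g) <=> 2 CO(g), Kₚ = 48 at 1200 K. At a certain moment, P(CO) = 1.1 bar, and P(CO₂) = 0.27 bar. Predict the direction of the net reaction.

(C is a pure solid — omitted from Qₚ.)
Qₚ = P(CO)² / P(CO₂) = (1.1)² / (0.27) = 4.5
Qₚ = 4.5 < Kₚ = 48, so the forward reaction proceeds.

toward products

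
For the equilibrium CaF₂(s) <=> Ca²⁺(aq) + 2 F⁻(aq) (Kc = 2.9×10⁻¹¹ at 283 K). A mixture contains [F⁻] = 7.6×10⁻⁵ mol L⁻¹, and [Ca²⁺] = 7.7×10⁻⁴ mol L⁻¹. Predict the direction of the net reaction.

in the forward direction

(CaF₂ is a pure solid — omitted from Qc.)
Qc = [Ca²⁺]·[F⁻]² = (7.7×10⁻⁴)·(7.6×10⁻⁵)² = 4.4×10⁻¹²
Qc = 4.4×10⁻¹² < Kc = 2.9×10⁻¹¹, so the forward reaction proceeds.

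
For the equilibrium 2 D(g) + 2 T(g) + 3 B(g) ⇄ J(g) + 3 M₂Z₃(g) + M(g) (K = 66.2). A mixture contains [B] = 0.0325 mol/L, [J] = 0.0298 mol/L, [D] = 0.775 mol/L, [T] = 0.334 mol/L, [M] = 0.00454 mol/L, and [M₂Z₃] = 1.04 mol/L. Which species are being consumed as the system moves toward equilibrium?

Q = [J]·[M₂Z₃]³·[M] / ([D]²·[T]²·[B]³) = (0.0298)·(1.04)³·(0.00454) / ((0.775)²·(0.334)²·(0.0325)³) = 66.2
Q = 66.2 = K; the system is at equilibrium.

none (at equilibrium)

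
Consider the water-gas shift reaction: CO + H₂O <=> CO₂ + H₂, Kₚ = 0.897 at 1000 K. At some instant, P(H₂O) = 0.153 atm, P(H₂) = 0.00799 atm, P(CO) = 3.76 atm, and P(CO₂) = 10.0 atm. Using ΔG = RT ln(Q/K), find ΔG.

ΔG = -15.5 kJ/mol

Qₚ = P(CO₂)·P(H₂) / (P(CO)·P(H₂O)) = (10.0)·(0.00799) / ((3.76)·(0.153)) = 0.139
ΔG = RT ln(Qₚ/Kₚ) = (8.314 J mol⁻¹ K⁻¹)(1000 K) × ln(0.139/0.897)
   = (8.314 kJ/mol)(-1.865) = -15.5 kJ/mol
ΔG < 0, so the forward reaction is spontaneous (proceeds forward).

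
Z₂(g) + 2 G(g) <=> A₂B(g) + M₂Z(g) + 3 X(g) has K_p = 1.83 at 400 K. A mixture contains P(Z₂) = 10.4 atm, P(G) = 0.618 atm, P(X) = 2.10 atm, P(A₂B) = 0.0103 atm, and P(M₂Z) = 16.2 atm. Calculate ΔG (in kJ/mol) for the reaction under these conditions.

Q_p = P(A₂B)·P(M₂Z)·P(X)³ / (P(Z₂)·P(G)²) = (0.0103)·(16.2)·(2.10)³ / ((10.4)·(0.618)²) = 0.389
ΔG = RT ln(Q_p/K_p) = (8.314 J mol⁻¹ K⁻¹)(400 K) × ln(0.389/1.83)
   = (3.326 kJ/mol)(-1.548) = -5.15 kJ/mol
ΔG < 0, so the forward reaction is spontaneous (proceeds forward).

ΔG = -5.15 kJ/mol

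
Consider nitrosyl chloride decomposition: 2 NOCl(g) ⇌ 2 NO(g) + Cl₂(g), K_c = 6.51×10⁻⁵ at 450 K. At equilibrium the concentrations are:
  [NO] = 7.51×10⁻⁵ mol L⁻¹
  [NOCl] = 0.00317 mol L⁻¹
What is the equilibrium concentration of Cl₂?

[Cl₂] = 0.116 mol L⁻¹

At equilibrium, K_c = [NO]²·[Cl₂] / [NOCl]² = 6.51×10⁻⁵.
(7.51×10⁻⁵)²·([Cl₂]) / (0.00317)² = 6.51×10⁻⁵
[Cl₂] = 0.116 mol L⁻¹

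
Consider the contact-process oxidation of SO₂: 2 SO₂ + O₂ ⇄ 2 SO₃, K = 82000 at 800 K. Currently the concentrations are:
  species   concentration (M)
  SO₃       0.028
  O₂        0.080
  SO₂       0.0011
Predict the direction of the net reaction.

to the right

Q = [SO₃]² / ([SO₂]²·[O₂]) = (0.028)² / ((0.0011)²·(0.080)) = 8100
Q = 8100 < K = 82000, so the forward reaction proceeds.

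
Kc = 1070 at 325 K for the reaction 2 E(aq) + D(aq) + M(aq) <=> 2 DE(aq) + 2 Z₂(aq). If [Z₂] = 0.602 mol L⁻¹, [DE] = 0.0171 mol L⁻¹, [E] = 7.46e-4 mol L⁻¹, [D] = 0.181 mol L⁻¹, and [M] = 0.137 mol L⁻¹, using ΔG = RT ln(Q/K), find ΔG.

Qc = [DE]²·[Z₂]² / ([E]²·[D]·[M]) = (0.0171)²·(0.602)² / ((7.46e-4)²·(0.181)·(0.137)) = 7680
ΔG = RT ln(Qc/Kc) = (8.314 J mol⁻¹ K⁻¹)(325 K) × ln(7680/1070)
   = (2.702 kJ/mol)(1.971) = 5.33 kJ/mol
ΔG > 0, so the forward reaction is non-spontaneous (proceeds in reverse).

ΔG = 5.33 kJ/mol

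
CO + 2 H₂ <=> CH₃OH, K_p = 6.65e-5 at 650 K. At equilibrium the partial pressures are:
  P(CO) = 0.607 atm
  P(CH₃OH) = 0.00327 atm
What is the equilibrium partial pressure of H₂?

At equilibrium, K_p = P(CH₃OH) / (P(CO)·P(H₂)²) = 6.65e-5.
(0.00327) / ((0.607)·(P(H₂))²) = 6.65e-5
P(H₂)² = 81.0 ⇒ P(H₂) = 9.00 atm

P(H₂) = 9.00 atm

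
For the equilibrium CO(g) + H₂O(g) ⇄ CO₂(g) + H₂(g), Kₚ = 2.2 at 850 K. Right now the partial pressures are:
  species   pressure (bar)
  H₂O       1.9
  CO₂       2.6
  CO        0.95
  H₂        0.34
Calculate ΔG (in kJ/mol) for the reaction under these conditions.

Qₚ = P(CO₂)·P(H₂) / (P(CO)·P(H₂O)) = (2.6)·(0.34) / ((0.95)·(1.9)) = 0.490
ΔG = RT ln(Qₚ/Kₚ) = (8.314 J mol⁻¹ K⁻¹)(850 K) × ln(0.490/2.2)
   = (7.067 kJ/mol)(-1.502) = -10.6 kJ/mol
ΔG < 0, so the forward reaction is spontaneous (proceeds forward).

ΔG = -10.6 kJ/mol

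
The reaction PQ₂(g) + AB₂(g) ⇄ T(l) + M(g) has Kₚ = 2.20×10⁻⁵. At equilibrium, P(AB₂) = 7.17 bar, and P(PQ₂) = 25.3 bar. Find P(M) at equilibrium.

P(M) = 0.00399 bar

(T is a pure liquid — omitted from Kₚ.)
At equilibrium, Kₚ = P(M) / (P(PQ₂)·P(AB₂)) = 2.20×10⁻⁵.
(P(M)) / ((25.3)·(7.17)) = 2.20×10⁻⁵
P(M) = 0.00399 bar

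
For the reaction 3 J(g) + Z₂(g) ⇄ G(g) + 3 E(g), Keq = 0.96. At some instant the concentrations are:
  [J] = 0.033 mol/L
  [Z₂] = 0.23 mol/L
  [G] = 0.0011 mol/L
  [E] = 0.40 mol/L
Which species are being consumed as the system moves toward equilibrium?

Q = [G]·[E]³ / ([J]³·[Z₂]) = (0.0011)·(0.40)³ / ((0.033)³·(0.23)) = 8.5
Q = 8.5 > Keq = 0.96: net reverse reaction.

G, E (products)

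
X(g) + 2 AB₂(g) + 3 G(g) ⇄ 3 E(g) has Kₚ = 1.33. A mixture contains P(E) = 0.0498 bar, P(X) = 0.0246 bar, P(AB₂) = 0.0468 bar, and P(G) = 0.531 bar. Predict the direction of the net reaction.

reverse (toward reactants)

Qₚ = P(E)³ / (P(X)·P(AB₂)²·P(G)³) = (0.0498)³ / ((0.0246)·(0.0468)²·(0.531)³) = 15.3
Qₚ = 15.3 > Kₚ = 1.33, so the reverse reaction proceeds.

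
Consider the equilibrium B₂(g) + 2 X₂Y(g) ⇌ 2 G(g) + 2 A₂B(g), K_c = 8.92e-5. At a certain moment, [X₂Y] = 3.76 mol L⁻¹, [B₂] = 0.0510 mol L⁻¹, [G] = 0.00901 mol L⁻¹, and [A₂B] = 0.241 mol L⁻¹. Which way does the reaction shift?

Q_c = [G]²·[A₂B]² / ([B₂]·[X₂Y]²) = (0.00901)²·(0.241)² / ((0.0510)·(3.76)²) = 6.54e-6
Q_c = 6.54e-6 < K_c = 8.92e-5, so the forward reaction proceeds.

toward products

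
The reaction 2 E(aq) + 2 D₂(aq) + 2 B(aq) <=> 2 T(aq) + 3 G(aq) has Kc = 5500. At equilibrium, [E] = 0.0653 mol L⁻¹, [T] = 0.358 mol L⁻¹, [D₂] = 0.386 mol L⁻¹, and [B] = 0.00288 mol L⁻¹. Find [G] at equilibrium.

[G] = 0.0609 mol L⁻¹

At equilibrium, Kc = [T]²·[G]³ / ([E]²·[D₂]²·[B]²) = 5500.
(0.358)²·([G])³ / ((0.0653)²·(0.386)²·(0.00288)²) = 5500
[G]³ = 2.26e-4 ⇒ [G] = 0.0609 mol L⁻¹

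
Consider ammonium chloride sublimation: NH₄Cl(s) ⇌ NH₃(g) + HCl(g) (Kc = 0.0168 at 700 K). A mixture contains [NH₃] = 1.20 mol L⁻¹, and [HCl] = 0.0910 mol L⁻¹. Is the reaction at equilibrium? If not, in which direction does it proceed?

in the reverse direction

(NH₄Cl is a pure solid — omitted from Qc.)
Qc = [NH₃]·[HCl] = (1.20)·(0.0910) = 0.109
Qc = 0.109 > Kc = 0.0168, so the reverse reaction proceeds.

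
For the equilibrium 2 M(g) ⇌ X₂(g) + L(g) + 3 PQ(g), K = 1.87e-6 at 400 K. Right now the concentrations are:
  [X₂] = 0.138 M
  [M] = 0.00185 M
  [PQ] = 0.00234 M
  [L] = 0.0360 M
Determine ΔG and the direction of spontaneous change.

Q = [X₂]·[L]·[PQ]³ / [M]² = (0.138)·(0.0360)·(0.00234)³ / (0.00185)² = 1.86e-5
ΔG = RT ln(Q/K) = (8.314 J mol⁻¹ K⁻¹)(400 K) × ln(1.86e-5/1.87e-6)
   = (3.326 kJ/mol)(2.297) = 7.64 kJ/mol
ΔG > 0, so the forward reaction is non-spontaneous (proceeds in reverse).

ΔG = 7.64 kJ/mol; the forward reaction is non-spontaneous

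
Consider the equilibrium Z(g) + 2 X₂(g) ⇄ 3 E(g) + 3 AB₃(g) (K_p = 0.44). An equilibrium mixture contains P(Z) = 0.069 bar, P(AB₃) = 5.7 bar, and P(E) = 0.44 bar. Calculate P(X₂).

P(X₂) = 23 bar

At equilibrium, K_p = P(E)³·P(AB₃)³ / (P(Z)·P(X₂)²) = 0.44.
(0.44)³·(5.7)³ / ((0.069)·(P(X₂))²) = 0.44
P(X₂)² = 520 ⇒ P(X₂) = 23 bar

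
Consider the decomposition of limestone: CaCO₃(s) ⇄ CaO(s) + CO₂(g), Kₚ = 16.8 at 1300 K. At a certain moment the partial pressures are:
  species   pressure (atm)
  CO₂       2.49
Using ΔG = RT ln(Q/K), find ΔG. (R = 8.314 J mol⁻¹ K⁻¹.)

(CaCO₃, CaO are pure solids — omitted from Qₚ.)
Qₚ = P(CO₂) = 2.49
ΔG = RT ln(Qₚ/Kₚ) = (8.314 J mol⁻¹ K⁻¹)(1300 K) × ln(2.49/16.8)
   = (10.81 kJ/mol)(-1.909) = -20.6 kJ/mol
ΔG < 0, so the forward reaction is spontaneous (proceeds forward).

ΔG = -20.6 kJ/mol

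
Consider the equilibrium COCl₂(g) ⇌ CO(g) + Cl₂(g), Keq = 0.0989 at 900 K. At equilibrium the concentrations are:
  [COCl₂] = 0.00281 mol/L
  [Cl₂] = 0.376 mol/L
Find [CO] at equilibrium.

[CO] = 7.39×10⁻⁴ mol/L

At equilibrium, Keq = [CO]·[Cl₂] / [COCl₂] = 0.0989.
([CO])·(0.376) / (0.00281) = 0.0989
[CO] = 7.39×10⁻⁴ mol/L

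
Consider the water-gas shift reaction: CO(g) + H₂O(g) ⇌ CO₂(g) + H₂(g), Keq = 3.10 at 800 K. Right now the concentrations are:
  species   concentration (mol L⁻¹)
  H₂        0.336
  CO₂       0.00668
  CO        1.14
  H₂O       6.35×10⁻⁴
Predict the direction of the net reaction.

neither direction; the system is at equilibrium

Q = [CO₂]·[H₂] / ([CO]·[H₂O]) = (0.00668)·(0.336) / ((1.14)·(6.35×10⁻⁴)) = 3.10
Q = 3.10 = Keq, so the system is already at equilibrium.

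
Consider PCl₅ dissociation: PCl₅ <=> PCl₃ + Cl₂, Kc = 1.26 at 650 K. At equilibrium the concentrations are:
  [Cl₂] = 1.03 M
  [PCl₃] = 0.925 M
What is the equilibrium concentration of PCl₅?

[PCl₅] = 0.756 M

At equilibrium, Kc = [PCl₃]·[Cl₂] / [PCl₅] = 1.26.
(0.925)·(1.03) / ([PCl₅]) = 1.26
[PCl₅] = 0.756 M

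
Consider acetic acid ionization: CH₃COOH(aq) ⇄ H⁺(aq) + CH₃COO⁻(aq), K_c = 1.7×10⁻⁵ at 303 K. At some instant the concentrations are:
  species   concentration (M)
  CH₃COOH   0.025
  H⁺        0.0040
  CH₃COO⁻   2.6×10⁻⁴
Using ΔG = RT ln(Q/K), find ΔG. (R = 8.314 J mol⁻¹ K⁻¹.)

ΔG = 2.25 kJ/mol

Q_c = [H⁺]·[CH₃COO⁻] / [CH₃COOH] = (0.0040)·(2.6×10⁻⁴) / (0.025) = 4.16×10⁻⁵
ΔG = RT ln(Q_c/K_c) = (8.314 J mol⁻¹ K⁻¹)(303 K) × ln(4.16×10⁻⁵/1.7×10⁻⁵)
   = (2.519 kJ/mol)(0.8949) = 2.25 kJ/mol
ΔG > 0, so the forward reaction is non-spontaneous (proceeds in reverse).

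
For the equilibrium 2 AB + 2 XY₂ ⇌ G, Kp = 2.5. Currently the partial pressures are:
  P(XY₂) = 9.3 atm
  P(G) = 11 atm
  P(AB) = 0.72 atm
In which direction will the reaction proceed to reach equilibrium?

Qp = P(G) / (P(AB)²·P(XY₂)²) = (11) / ((0.72)²·(9.3)²) = 0.25
Qp = 0.25 < Kp = 2.5, so the forward reaction proceeds.

toward products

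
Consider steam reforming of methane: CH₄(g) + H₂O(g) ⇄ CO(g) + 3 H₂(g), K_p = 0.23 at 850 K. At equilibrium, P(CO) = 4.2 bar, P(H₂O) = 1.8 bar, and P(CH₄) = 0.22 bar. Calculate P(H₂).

At equilibrium, K_p = P(CO)·P(H₂)³ / (P(CH₄)·P(H₂O)) = 0.23.
(4.2)·(P(H₂))³ / ((0.22)·(1.8)) = 0.23
P(H₂)³ = 0.0217 ⇒ P(H₂) = 0.28 bar

P(H₂) = 0.28 bar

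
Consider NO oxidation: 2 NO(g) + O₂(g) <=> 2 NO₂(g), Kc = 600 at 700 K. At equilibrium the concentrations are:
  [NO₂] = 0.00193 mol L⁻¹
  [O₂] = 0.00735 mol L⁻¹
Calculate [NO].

[NO] = 9.19×10⁻⁴ mol L⁻¹

At equilibrium, Kc = [NO₂]² / ([NO]²·[O₂]) = 600.
(0.00193)² / (([NO])²·(0.00735)) = 600
[NO]² = 8.45×10⁻⁷ ⇒ [NO] = 9.19×10⁻⁴ mol L⁻¹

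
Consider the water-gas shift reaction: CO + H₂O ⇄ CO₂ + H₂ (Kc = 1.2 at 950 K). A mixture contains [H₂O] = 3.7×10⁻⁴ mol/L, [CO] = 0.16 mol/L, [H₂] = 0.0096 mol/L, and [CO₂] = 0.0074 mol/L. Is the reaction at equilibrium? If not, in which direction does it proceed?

at equilibrium

Qc = [CO₂]·[H₂] / ([CO]·[H₂O]) = (0.0074)·(0.0096) / ((0.16)·(3.7×10⁻⁴)) = 1.2
Qc = 1.2 = Kc, so the system is already at equilibrium.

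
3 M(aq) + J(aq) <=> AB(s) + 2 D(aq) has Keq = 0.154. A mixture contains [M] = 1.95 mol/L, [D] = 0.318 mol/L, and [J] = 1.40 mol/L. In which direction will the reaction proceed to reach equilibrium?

in the forward direction

(AB is a pure solid — omitted from Q.)
Q = [D]² / ([M]³·[J]) = (0.318)² / ((1.95)³·(1.40)) = 0.00974
Q = 0.00974 < Keq = 0.154, so the forward reaction proceeds.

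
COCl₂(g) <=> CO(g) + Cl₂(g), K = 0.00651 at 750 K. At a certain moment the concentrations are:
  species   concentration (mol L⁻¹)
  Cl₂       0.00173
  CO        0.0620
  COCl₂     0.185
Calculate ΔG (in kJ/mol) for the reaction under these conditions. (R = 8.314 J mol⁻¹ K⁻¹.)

ΔG = -15.1 kJ/mol

Q = [CO]·[Cl₂] / [COCl₂] = (0.0620)·(0.00173) / (0.185) = 5.80×10⁻⁴
ΔG = RT ln(Q/K) = (8.314 J mol⁻¹ K⁻¹)(750 K) × ln(5.80×10⁻⁴/0.00651)
   = (6.236 kJ/mol)(-2.418) = -15.1 kJ/mol
ΔG < 0, so the forward reaction is spontaneous (proceeds forward).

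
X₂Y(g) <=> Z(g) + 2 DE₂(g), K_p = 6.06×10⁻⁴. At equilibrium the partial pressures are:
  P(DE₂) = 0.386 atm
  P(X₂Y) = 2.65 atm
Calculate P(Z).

At equilibrium, K_p = P(Z)·P(DE₂)² / P(X₂Y) = 6.06×10⁻⁴.
(P(Z))·(0.386)² / (2.65) = 6.06×10⁻⁴
P(Z) = 0.0108 atm

P(Z) = 0.0108 atm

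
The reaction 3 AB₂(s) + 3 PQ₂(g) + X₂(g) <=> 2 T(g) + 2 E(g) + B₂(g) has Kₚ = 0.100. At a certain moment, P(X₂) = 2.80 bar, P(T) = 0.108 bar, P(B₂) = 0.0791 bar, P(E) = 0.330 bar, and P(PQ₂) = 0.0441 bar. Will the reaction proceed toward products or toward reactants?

to the left

(AB₂ is a pure solid — omitted from Qₚ.)
Qₚ = P(T)²·P(E)²·P(B₂) / (P(PQ₂)³·P(X₂)) = (0.108)²·(0.330)²·(0.0791) / ((0.0441)³·(2.80)) = 0.418
Qₚ = 0.418 > Kₚ = 0.100, so the reverse reaction proceeds.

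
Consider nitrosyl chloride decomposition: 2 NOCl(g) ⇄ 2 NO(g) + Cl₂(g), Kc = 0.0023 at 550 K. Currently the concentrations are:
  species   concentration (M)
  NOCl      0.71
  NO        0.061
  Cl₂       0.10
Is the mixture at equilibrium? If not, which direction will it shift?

Qc = [NO]²·[Cl₂] / [NOCl]² = (0.061)²·(0.10) / (0.71)² = 7.4×10⁻⁴
Qc = 7.4×10⁻⁴ < Kc = 0.0023: net forward reaction.

no; Q < K, reaction proceeds forward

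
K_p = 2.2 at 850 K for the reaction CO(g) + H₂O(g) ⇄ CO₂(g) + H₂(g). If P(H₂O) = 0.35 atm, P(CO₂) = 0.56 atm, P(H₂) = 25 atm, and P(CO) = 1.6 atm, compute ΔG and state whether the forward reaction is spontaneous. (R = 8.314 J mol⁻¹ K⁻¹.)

Q_p = P(CO₂)·P(H₂) / (P(CO)·P(H₂O)) = (0.56)·(25) / ((1.6)·(0.35)) = 25.0
ΔG = RT ln(Q_p/K_p) = (8.314 J mol⁻¹ K⁻¹)(850 K) × ln(25.0/2.2)
   = (7.067 kJ/mol)(2.430) = 17.2 kJ/mol
ΔG > 0, so the forward reaction is non-spontaneous (proceeds in reverse).

ΔG = 17.2 kJ/mol; the forward reaction is non-spontaneous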